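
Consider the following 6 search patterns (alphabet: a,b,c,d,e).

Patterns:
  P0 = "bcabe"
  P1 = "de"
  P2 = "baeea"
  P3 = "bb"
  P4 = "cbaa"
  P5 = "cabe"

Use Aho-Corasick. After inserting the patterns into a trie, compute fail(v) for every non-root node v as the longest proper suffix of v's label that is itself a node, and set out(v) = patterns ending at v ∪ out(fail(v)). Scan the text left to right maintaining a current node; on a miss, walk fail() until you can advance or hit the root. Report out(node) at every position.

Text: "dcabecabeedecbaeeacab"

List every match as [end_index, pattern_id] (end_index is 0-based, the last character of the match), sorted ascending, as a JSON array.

Build:
Trie (insert patterns):
  0='ε' goto b→1 c→13 d→6
  1='b' goto a→8 b→12 c→2
  2='bc' goto a→3
  3='bca' goto b→4
  4='bcab' goto e→5
  5='bcabe' goto ·  ←P0
  6='d' goto e→7
  7='de' goto ·  ←P1
  8='ba' goto e→9
  9='bae' goto e→10
  10='baee' goto a→11
  11='baeea' goto ·  ←P2
  12='bb' goto ·  ←P3
  13='c' goto a→17 b→14
  14='cb' goto a→15
  15='cba' goto a→16
  16='cbaa' goto ·  ←P4
  17='ca' goto b→18
  18='cab' goto e→19
  19='cabe' goto ·  ←P5

Failure links (BFS by depth):
  fail(1) 'b': from fail(0)=0 chase 'b': 0 ⇒ 0;  out=∅∪out(0)=∅
  fail(6) 'd': from fail(0)=0 chase 'd': 0 ⇒ 0;  out=∅∪out(0)=∅
  fail(13) 'c': from fail(0)=0 chase 'c': 0 ⇒ 0;  out=∅∪out(0)=∅
  fail(2) 'bc': from fail(1)=0 chase 'c': 0 ⇒ 13;  out=∅∪out(13)=∅
  fail(7) 'de': from fail(6)=0 chase 'e': 0 ⇒ 0;  out={1}∪out(0)={1}
  fail(8) 'ba': from fail(1)=0 chase 'a': 0 ⇒ 0;  out=∅∪out(0)=∅
  fail(12) 'bb': from fail(1)=0 chase 'b': 0 ⇒ 1;  out={3}∪out(1)={3}
  fail(14) 'cb': from fail(13)=0 chase 'b': 0 ⇒ 1;  out=∅∪out(1)=∅
  fail(17) 'ca': from fail(13)=0 chase 'a': 0 ⇒ 0;  out=∅∪out(0)=∅
  fail(3) 'bca': from fail(2)=13 chase 'a': 13 ⇒ 17;  out=∅∪out(17)=∅
  fail(9) 'bae': from fail(8)=0 chase 'e': 0 ⇒ 0;  out=∅∪out(0)=∅
  fail(15) 'cba': from fail(14)=1 chase 'a': 1 ⇒ 8;  out=∅∪out(8)=∅
  fail(18) 'cab': from fail(17)=0 chase 'b': 0 ⇒ 1;  out=∅∪out(1)=∅
  fail(4) 'bcab': from fail(3)=17 chase 'b': 17 ⇒ 18;  out=∅∪out(18)=∅
  fail(10) 'baee': from fail(9)=0 chase 'e': 0 ⇒ 0;  out=∅∪out(0)=∅
  fail(16) 'cbaa': from fail(15)=8 chase 'a': 8→0 ⇒ 0;  out={4}∪out(0)={4}
  fail(19) 'cabe': from fail(18)=1 chase 'e': 1→0 ⇒ 0;  out={5}∪out(0)={5}
  fail(5) 'bcabe': from fail(4)=18 chase 'e': 18 ⇒ 19;  out={0}∪out(19)={0,5}
  fail(11) 'baeea': from fail(10)=0 chase 'a': 0 ⇒ 0;  out={2}∪out(0)={2}

Run:
i=0 'd': node 0→6
i=1 'c': node 6→13 (fail-walked)
i=2 'a': node 13→17
i=3 'b': node 17→18
i=4 'e': node 18→19  ** P5@[1:4]
i=5 'c': node 19→13 (fail-walked)
i=6 'a': node 13→17
i=7 'b': node 17→18
i=8 'e': node 18→19  ** P5@[5:8]
i=9 'e': node 19→0 (fail-walked)
i=10 'd': node 0→6
i=11 'e': node 6→7  ** P1@[10:11]
i=12 'c': node 7→13 (fail-walked)
i=13 'b': node 13→14
i=14 'a': node 14→15
i=15 'e': node 15→9 (fail-walked)
i=16 'e': node 9→10
i=17 'a': node 10→11  ** P2@[13:17]
i=18 'c': node 11→13 (fail-walked)
i=19 'a': node 13→17
i=20 'b': node 17→18

Matches: [[4,5],[8,5],[11,1],[17,2]]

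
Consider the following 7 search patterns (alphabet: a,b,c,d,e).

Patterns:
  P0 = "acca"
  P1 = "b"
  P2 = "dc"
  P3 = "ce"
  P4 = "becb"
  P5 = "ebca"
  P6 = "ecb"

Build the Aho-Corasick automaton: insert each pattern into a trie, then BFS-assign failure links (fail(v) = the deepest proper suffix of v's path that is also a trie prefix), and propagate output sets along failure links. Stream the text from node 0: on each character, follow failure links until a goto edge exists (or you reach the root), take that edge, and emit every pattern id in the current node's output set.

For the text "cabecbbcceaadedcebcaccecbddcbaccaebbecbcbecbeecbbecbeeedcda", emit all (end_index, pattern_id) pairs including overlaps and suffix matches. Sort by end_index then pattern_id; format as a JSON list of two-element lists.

Construct AC machine:
Trie nodes:
  n0 'ε': a→1 b→5 c→8 d→6 e→13
  n1 'a': c→2
  n2 'ac': c→3
  n3 'acc': a→4
  n4 'acca': ·  [P0 ends]
  n5 'b': e→10  [P1 ends]
  n6 'd': c→7
  n7 'dc': ·  [P2 ends]
  n8 'c': e→9
  n9 'ce': ·  [P3 ends]
  n10 'be': c→11
  n11 'bec': b→12
  n12 'becb': ·  [P4 ends]
  n13 'e': b→14 c→17
  n14 'eb': c→15
  n15 'ebc': a→16
  n16 'ebca': ·  [P5 ends]
  n17 'ec': b→18
  n18 'ecb': ·  [P6 ends]

Failure links (BFS by depth):
  n1('a'): parent n0 fail=0; on 'a' 0 → fail=0;  out ∅∪∅=∅
  n5('b'): parent n0 fail=0; on 'b' 0 → fail=0;  out {1}∪∅={1}
  n6('d'): parent n0 fail=0; on 'd' 0 → fail=0;  out ∅∪∅=∅
  n8('c'): parent n0 fail=0; on 'c' 0 → fail=0;  out ∅∪∅=∅
  n13('e'): parent n0 fail=0; on 'e' 0 → fail=0;  out ∅∪∅=∅
  n2('ac'): parent n1 fail=0; on 'c' 0 → fail=8;  out ∅∪∅=∅
  n7('dc'): parent n6 fail=0; on 'c' 0 → fail=8;  out {2}∪∅={2}
  n9('ce'): parent n8 fail=0; on 'e' 0 → fail=13;  out {3}∪∅={3}
  n10('be'): parent n5 fail=0; on 'e' 0 → fail=13;  out ∅∪∅=∅
  n14('eb'): parent n13 fail=0; on 'b' 0 → fail=5;  out ∅∪{1}={1}
  n17('ec'): parent n13 fail=0; on 'c' 0 → fail=8;  out ∅∪∅=∅
  n3('acc'): parent n2 fail=8; on 'c' 8→0 → fail=8;  out ∅∪∅=∅
  n11('bec'): parent n10 fail=13; on 'c' 13 → fail=17;  out ∅∪∅=∅
  n15('ebc'): parent n14 fail=5; on 'c' 5→0 → fail=8;  out ∅∪∅=∅
  n18('ecb'): parent n17 fail=8; on 'b' 8→0 → fail=5;  out {6}∪{1}={1,6}
  n4('acca'): parent n3 fail=8; on 'a' 8→0 → fail=1;  out {0}∪∅={0}
  n12('becb'): parent n11 fail=17; on 'b' 17 → fail=18;  out {4}∪{1,6}={1,4,6}
  n16('ebca'): parent n15 fail=8; on 'a' 8→0 → fail=1;  out {5}∪∅={5}

Scan:
pos 0 'c': at 8
pos 1 'a': at 1 ·f
pos 2 'b': at 5 ·f  ** P1@[2:2]
pos 3 'e': at 10
pos 4 'c': at 11
pos 5 'b': at 12  ** P1@[5:5],P4@[2:5],P6@[3:5]
pos 6 'b': at 5 ·f  ** P1@[6:6]
pos 7 'c': at 8 ·f
pos 8 'c': at 8 ·f
pos 9 'e': at 9  ** P3@[8:9]
pos 10 'a': at 1 ·f
pos 11 'a': at 1 ·f
pos 12 'd': at 6 ·f
pos 13 'e': at 13 ·f
pos 14 'd': at 6 ·f
pos 15 'c': at 7  ** P2@[14:15]
pos 16 'e': at 9 ·f  ** P3@[15:16]
pos 17 'b': at 14 ·f  ** P1@[17:17]
pos 18 'c': at 15
pos 19 'a': at 16  ** P5@[16:19]
pos 20 'c': at 2 ·f
pos 21 'c': at 3
pos 22 'e': at 9 ·f  ** P3@[21:22]
pos 23 'c': at 17 ·f
pos 24 'b': at 18  ** P1@[24:24],P6@[22:24]
pos 25 'd': at 6 ·f
pos 26 'd': at 6 ·f
pos 27 'c': at 7  ** P2@[26:27]
pos 28 'b': at 5 ·f  ** P1@[28:28]
pos 29 'a': at 1 ·f
pos 30 'c': at 2
pos 31 'c': at 3
pos 32 'a': at 4  ** P0@[29:32]
pos 33 'e': at 13 ·f
pos 34 'b': at 14  ** P1@[34:34]
pos 35 'b': at 5 ·f  ** P1@[35:35]
pos 36 'e': at 10
pos 37 'c': at 11
pos 38 'b': at 12  ** P1@[38:38],P4@[35:38],P6@[36:38]
pos 39 'c': at 8 ·f
pos 40 'b': at 5 ·f  ** P1@[40:40]
pos 41 'e': at 10
pos 42 'c': at 11
pos 43 'b': at 12  ** P1@[43:43],P4@[40:43],P6@[41:43]
pos 44 'e': at 10 ·f
pos 45 'e': at 13 ·f
pos 46 'c': at 17
pos 47 'b': at 18  ** P1@[47:47],P6@[45:47]
pos 48 'b': at 5 ·f  ** P1@[48:48]
pos 49 'e': at 10
pos 50 'c': at 11
pos 51 'b': at 12  ** P1@[51:51],P4@[48:51],P6@[49:51]
pos 52 'e': at 10 ·f
pos 53 'e': at 13 ·f
pos 54 'e': at 13 ·f
pos 55 'd': at 6 ·f
pos 56 'c': at 7  ** P2@[55:56]
pos 57 'd': at 6 ·f
pos 58 'a': at 1 ·f

Matches: [[2,1],[5,1],[5,4],[5,6],[6,1],[9,3],[15,2],[16,3],[17,1],[19,5],[22,3],[24,1],[24,6],[27,2],[28,1],[32,0],[34,1],[35,1],[38,1],[38,4],[38,6],[40,1],[43,1],[43,4],[43,6],[47,1],[47,6],[48,1],[51,1],[51,4],[51,6],[56,2]]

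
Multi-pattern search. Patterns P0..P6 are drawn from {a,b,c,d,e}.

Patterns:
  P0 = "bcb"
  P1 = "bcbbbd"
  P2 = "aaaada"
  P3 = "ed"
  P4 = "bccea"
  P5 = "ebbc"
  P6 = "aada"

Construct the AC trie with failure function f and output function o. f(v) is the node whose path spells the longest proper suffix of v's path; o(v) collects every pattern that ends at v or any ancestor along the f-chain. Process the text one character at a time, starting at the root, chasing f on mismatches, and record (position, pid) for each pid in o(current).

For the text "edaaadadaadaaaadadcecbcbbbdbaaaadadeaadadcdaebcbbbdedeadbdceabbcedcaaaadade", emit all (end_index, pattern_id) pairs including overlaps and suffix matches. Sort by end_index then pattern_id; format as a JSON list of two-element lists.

Build automaton:
Trie nodes:
  n0 'ε': a→7 b→1 e→13
  n1 'b': c→2
  n2 'bc': b→3 c→15
  n3 'bcb': b→4  [P0 ends]
  n4 'bcbb': b→5
  n5 'bcbbb': d→6
  n6 'bcbbbd': ·  [P1 ends]
  n7 'a': a→8
  n8 'aa': a→9 d→21
  n9 'aaa': a→10
  n10 'aaaa': d→11
  n11 'aaaad': a→12
  n12 'aaaada': ·  [P2 ends]
  n13 'e': b→18 d→14
  n14 'ed': ·  [P3 ends]
  n15 'bcc': e→16
  n16 'bcce': a→17
  n17 'bccea': ·  [P4 ends]
  n18 'eb': b→19
  n19 'ebb': c→20
  n20 'ebbc': ·  [P5 ends]
  n21 'aad': a→22
  n22 'aada': ·  [P6 ends]

BFS fail/out derivation:
  n1('b'): parent n0 fail=0; on 'b' 0 → fail=0;  out ∅∪∅=∅
  n7('a'): parent n0 fail=0; on 'a' 0 → fail=0;  out ∅∪∅=∅
  n13('e'): parent n0 fail=0; on 'e' 0 → fail=0;  out ∅∪∅=∅
  n2('bc'): parent n1 fail=0; on 'c' 0 → fail=0;  out ∅∪∅=∅
  n8('aa'): parent n7 fail=0; on 'a' 0 → fail=7;  out ∅∪∅=∅
  n14('ed'): parent n13 fail=0; on 'd' 0 → fail=0;  out {3}∪∅={3}
  n18('eb'): parent n13 fail=0; on 'b' 0 → fail=1;  out ∅∪∅=∅
  n3('bcb'): parent n2 fail=0; on 'b' 0 → fail=1;  out {0}∪∅={0}
  n9('aaa'): parent n8 fail=7; on 'a' 7 → fail=8;  out ∅∪∅=∅
  n15('bcc'): parent n2 fail=0; on 'c' 0 → fail=0;  out ∅∪∅=∅
  n19('ebb'): parent n18 fail=1; on 'b' 1→0 → fail=1;  out ∅∪∅=∅
  n21('aad'): parent n8 fail=7; on 'd' 7→0 → fail=0;  out ∅∪∅=∅
  n4('bcbb'): parent n3 fail=1; on 'b' 1→0 → fail=1;  out ∅∪∅=∅
  n10('aaaa'): parent n9 fail=8; on 'a' 8 → fail=9;  out ∅∪∅=∅
  n16('bcce'): parent n15 fail=0; on 'e' 0 → fail=13;  out ∅∪∅=∅
  n20('ebbc'): parent n19 fail=1; on 'c' 1 → fail=2;  out {5}∪∅={5}
  n22('aada'): parent n21 fail=0; on 'a' 0 → fail=7;  out {6}∪∅={6}
  n5('bcbbb'): parent n4 fail=1; on 'b' 1→0 → fail=1;  out ∅∪∅=∅
  n11('aaaad'): parent n10 fail=9; on 'd' 9→8 → fail=21;  out ∅∪∅=∅
  n17('bccea'): parent n16 fail=13; on 'a' 13→0 → fail=7;  out {4}∪∅={4}
  n6('bcbbbd'): parent n5 fail=1; on 'd' 1→0 → fail=0;  out {1}∪∅={1}
  n12('aaaada'): parent n11 fail=21; on 'a' 21 → fail=22;  out {2}∪{6}={2,6}

Text stream:
i=0 'e': node 0→13
i=1 'd': node 13→14  → match P3@[0:1]
i=2 'a': node 14→7 (fail-walked)
i=3 'a': node 7→8
i=4 'a': node 8→9
i=5 'd': node 9→21 (fail-walked)
i=6 'a': node 21→22  → match P6@[3:6]
i=7 'd': node 22→0 (fail-walked)
i=8 'a': node 0→7
i=9 'a': node 7→8
i=10 'd': node 8→21
i=11 'a': node 21→22  → match P6@[8:11]
i=12 'a': node 22→8 (fail-walked)
i=13 'a': node 8→9
i=14 'a': node 9→10
i=15 'd': node 10→11
i=16 'a': node 11→12  → match P2@[11:16],P6@[13:16]
i=17 'd': node 12→0 (fail-walked)
i=18 'c': node 0→0
i=19 'e': node 0→13
i=20 'c': node 13→0 (fail-walked)
i=21 'b': node 0→1
i=22 'c': node 1→2
i=23 'b': node 2→3  → match P0@[21:23]
i=24 'b': node 3→4
i=25 'b': node 4→5
i=26 'd': node 5→6  → match P1@[21:26]
i=27 'b': node 6→1 (fail-walked)
i=28 'a': node 1→7 (fail-walked)
i=29 'a': node 7→8
i=30 'a': node 8→9
i=31 'a': node 9→10
i=32 'd': node 10→11
i=33 'a': node 11→12  → match P2@[28:33],P6@[30:33]
i=34 'd': node 12→0 (fail-walked)
i=35 'e': node 0→13
i=36 'a': node 13→7 (fail-walked)
i=37 'a': node 7→8
i=38 'd': node 8→21
i=39 'a': node 21→22  → match P6@[36:39]
i=40 'd': node 22→0 (fail-walked)
i=41 'c': node 0→0
i=42 'd': node 0→0
i=43 'a': node 0→7
i=44 'e': node 7→13 (fail-walked)
i=45 'b': node 13→18
i=46 'c': node 18→2 (fail-walked)
i=47 'b': node 2→3  → match P0@[45:47]
i=48 'b': node 3→4
i=49 'b': node 4→5
i=50 'd': node 5→6  → match P1@[45:50]
i=51 'e': node 6→13 (fail-walked)
i=52 'd': node 13→14  → match P3@[51:52]
i=53 'e': node 14→13 (fail-walked)
i=54 'a': node 13→7 (fail-walked)
i=55 'd': node 7→0 (fail-walked)
i=56 'b': node 0→1
i=57 'd': node 1→0 (fail-walked)
i=58 'c': node 0→0
i=59 'e': node 0→13
i=60 'a': node 13→7 (fail-walked)
i=61 'b': node 7→1 (fail-walked)
i=62 'b': node 1→1 (fail-walked)
i=63 'c': node 1→2
i=64 'e': node 2→13 (fail-walked)
i=65 'd': node 13→14  → match P3@[64:65]
i=66 'c': node 14→0 (fail-walked)
i=67 'a': node 0→7
i=68 'a': node 7→8
i=69 'a': node 8→9
i=70 'a': node 9→10
i=71 'd': node 10→11
i=72 'a': node 11→12  → match P2@[67:72],P6@[69:72]
i=73 'd': node 12→0 (fail-walked)
i=74 'e': node 0→13

Matches: [[1,3],[6,6],[11,6],[16,2],[16,6],[23,0],[26,1],[33,2],[33,6],[39,6],[47,0],[50,1],[52,3],[65,3],[72,2],[72,6]]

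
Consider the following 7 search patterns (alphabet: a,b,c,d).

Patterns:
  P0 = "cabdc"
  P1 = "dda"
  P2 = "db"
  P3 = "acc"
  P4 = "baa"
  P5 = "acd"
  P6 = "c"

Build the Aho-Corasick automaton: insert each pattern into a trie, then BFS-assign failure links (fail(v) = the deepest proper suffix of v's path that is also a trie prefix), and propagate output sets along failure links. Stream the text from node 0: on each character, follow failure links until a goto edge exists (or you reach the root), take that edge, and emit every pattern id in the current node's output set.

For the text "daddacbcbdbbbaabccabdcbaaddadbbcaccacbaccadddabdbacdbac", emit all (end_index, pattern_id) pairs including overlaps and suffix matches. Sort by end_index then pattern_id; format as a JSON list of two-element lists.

Construct AC machine:
Trie (insert patterns):
  0='ε' goto a→10 b→13 c→1 d→6
  1='c' goto a→2  [P6 ends]
  2='ca' goto b→3
  3='cab' goto d→4
  4='cabd' goto c→5
  5='cabdc' goto ·  [P0 ends]
  6='d' goto b→9 d→7
  7='dd' goto a→8
  8='dda' goto ·  [P1 ends]
  9='db' goto ·  [P2 ends]
  10='a' goto c→11
  11='ac' goto c→12 d→16
  12='acc' goto ·  [P3 ends]
  13='b' goto a→14
  14='ba' goto a→15
  15='baa' goto ·  [P4 ends]
  16='acd' goto ·  [P5 ends]

BFS fail/out derivation:
  fail(1) 'c': from fail(0)=0 chase 'c': 0 ⇒ 0;  out={6}∪out(0)={6}
  fail(6) 'd': from fail(0)=0 chase 'd': 0 ⇒ 0;  out=∅∪out(0)=∅
  fail(10) 'a': from fail(0)=0 chase 'a': 0 ⇒ 0;  out=∅∪out(0)=∅
  fail(13) 'b': from fail(0)=0 chase 'b': 0 ⇒ 0;  out=∅∪out(0)=∅
  fail(2) 'ca': from fail(1)=0 chase 'a': 0 ⇒ 10;  out=∅∪out(10)=∅
  fail(7) 'dd': from fail(6)=0 chase 'd': 0 ⇒ 6;  out=∅∪out(6)=∅
  fail(9) 'db': from fail(6)=0 chase 'b': 0 ⇒ 13;  out={2}∪out(13)={2}
  fail(11) 'ac': from fail(10)=0 chase 'c': 0 ⇒ 1;  out=∅∪out(1)={6}
  fail(14) 'ba': from fail(13)=0 chase 'a': 0 ⇒ 10;  out=∅∪out(10)=∅
  fail(3) 'cab': from fail(2)=10 chase 'b': 10→0 ⇒ 13;  out=∅∪out(13)=∅
  fail(8) 'dda': from fail(7)=6 chase 'a': 6→0 ⇒ 10;  out={1}∪out(10)={1}
  fail(12) 'acc': from fail(11)=1 chase 'c': 1→0 ⇒ 1;  out={3}∪out(1)={3,6}
  fail(15) 'baa': from fail(14)=10 chase 'a': 10→0 ⇒ 10;  out={4}∪out(10)={4}
  fail(16) 'acd': from fail(11)=1 chase 'd': 1→0 ⇒ 6;  out={5}∪out(6)={5}
  fail(4) 'cabd': from fail(3)=13 chase 'd': 13→0 ⇒ 6;  out=∅∪out(6)=∅
  fail(5) 'cabdc': from fail(4)=6 chase 'c': 6→0 ⇒ 1;  out={0}∪out(1)={0,6}

Scan:
[0] read 'd'  n0⇒n6
[1] read 'a'  n6⇒n10 (fail-walked)
[2] read 'd'  n10⇒n6 (fail-walked)
[3] read 'd'  n6⇒n7
[4] read 'a'  n7⇒n8  emit P1@[2:4]
[5] read 'c'  n8⇒n11 (fail-walked)  emit P6@[5:5]
[6] read 'b'  n11⇒n13 (fail-walked)
[7] read 'c'  n13⇒n1 (fail-walked)  emit P6@[7:7]
[8] read 'b'  n1⇒n13 (fail-walked)
[9] read 'd'  n13⇒n6 (fail-walked)
[10] read 'b'  n6⇒n9  emit P2@[9:10]
[11] read 'b'  n9⇒n13 (fail-walked)
[12] read 'b'  n13⇒n13 (fail-walked)
[13] read 'a'  n13⇒n14
[14] read 'a'  n14⇒n15  emit P4@[12:14]
[15] read 'b'  n15⇒n13 (fail-walked)
[16] read 'c'  n13⇒n1 (fail-walked)  emit P6@[16:16]
[17] read 'c'  n1⇒n1 (fail-walked)  emit P6@[17:17]
[18] read 'a'  n1⇒n2
[19] read 'b'  n2⇒n3
[20] read 'd'  n3⇒n4
[21] read 'c'  n4⇒n5  emit P0@[17:21],P6@[21:21]
[22] read 'b'  n5⇒n13 (fail-walked)
[23] read 'a'  n13⇒n14
[24] read 'a'  n14⇒n15  emit P4@[22:24]
[25] read 'd'  n15⇒n6 (fail-walked)
[26] read 'd'  n6⇒n7
[27] read 'a'  n7⇒n8  emit P1@[25:27]
[28] read 'd'  n8⇒n6 (fail-walked)
[29] read 'b'  n6⇒n9  emit P2@[28:29]
[30] read 'b'  n9⇒n13 (fail-walked)
[31] read 'c'  n13⇒n1 (fail-walked)  emit P6@[31:31]
[32] read 'a'  n1⇒n2
[33] read 'c'  n2⇒n11 (fail-walked)  emit P6@[33:33]
[34] read 'c'  n11⇒n12  emit P3@[32:34],P6@[34:34]
[35] read 'a'  n12⇒n2 (fail-walked)
[36] read 'c'  n2⇒n11 (fail-walked)  emit P6@[36:36]
[37] read 'b'  n11⇒n13 (fail-walked)
[38] read 'a'  n13⇒n14
[39] read 'c'  n14⇒n11 (fail-walked)  emit P6@[39:39]
[40] read 'c'  n11⇒n12  emit P3@[38:40],P6@[40:40]
[41] read 'a'  n12⇒n2 (fail-walked)
[42] read 'd'  n2⇒n6 (fail-walked)
[43] read 'd'  n6⇒n7
[44] read 'd'  n7⇒n7 (fail-walked)
[45] read 'a'  n7⇒n8  emit P1@[43:45]
[46] read 'b'  n8⇒n13 (fail-walked)
[47] read 'd'  n13⇒n6 (fail-walked)
[48] read 'b'  n6⇒n9  emit P2@[47:48]
[49] read 'a'  n9⇒n14 (fail-walked)
[50] read 'c'  n14⇒n11 (fail-walked)  emit P6@[50:50]
[51] read 'd'  n11⇒n16  emit P5@[49:51]
[52] read 'b'  n16⇒n9 (fail-walked)  emit P2@[51:52]
[53] read 'a'  n9⇒n14 (fail-walked)
[54] read 'c'  n14⇒n11 (fail-walked)  emit P6@[54:54]

Result: [[4,1],[5,6],[7,6],[10,2],[14,4],[16,6],[17,6],[21,0],[21,6],[24,4],[27,1],[29,2],[31,6],[33,6],[34,3],[34,6],[36,6],[39,6],[40,3],[40,6],[45,1],[48,2],[50,6],[51,5],[52,2],[54,6]]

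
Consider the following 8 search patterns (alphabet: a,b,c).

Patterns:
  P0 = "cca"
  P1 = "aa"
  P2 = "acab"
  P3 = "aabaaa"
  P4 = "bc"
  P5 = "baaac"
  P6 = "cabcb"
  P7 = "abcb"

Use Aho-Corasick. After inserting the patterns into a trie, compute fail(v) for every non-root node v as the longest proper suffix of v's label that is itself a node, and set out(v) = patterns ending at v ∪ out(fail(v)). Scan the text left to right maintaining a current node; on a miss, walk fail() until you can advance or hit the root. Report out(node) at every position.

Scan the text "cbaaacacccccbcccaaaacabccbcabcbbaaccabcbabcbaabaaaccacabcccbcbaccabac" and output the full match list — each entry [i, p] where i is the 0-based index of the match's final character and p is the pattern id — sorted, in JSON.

Build:
Trie nodes:
  n0 'ε': a→4 b→13 c→1
  n1 'c': a→19 c→2
  n2 'cc': a→3
  n3 'cca': ·  [P0 ends]
  n4 'a': a→5 b→23 c→6
  n5 'aa': b→9  [P1 ends]
  n6 'ac': a→7
  n7 'aca': b→8
  n8 'acab': ·  [P2 ends]
  n9 'aab': a→10
  n10 'aaba': a→11
  n11 'aabaa': a→12
  n12 'aabaaa': ·  [P3 ends]
  n13 'b': a→15 c→14
  n14 'bc': ·  [P4 ends]
  n15 'ba': a→16
  n16 'baa': a→17
  n17 'baaa': c→18
  n18 'baaac': ·  [P5 ends]
  n19 'ca': b→20
  n20 'cab': c→21
  n21 'cabc': b→22
  n22 'cabcb': ·  [P6 ends]
  n23 'ab': c→24
  n24 'abc': b→25
  n25 'abcb': ·  [P7 ends]

Failure links (BFS by depth):
  fail(1) 'c': from fail(0)=0 chase 'c': 0 ⇒ 0;  out=∅∪out(0)=∅
  fail(4) 'a': from fail(0)=0 chase 'a': 0 ⇒ 0;  out=∅∪out(0)=∅
  fail(13) 'b': from fail(0)=0 chase 'b': 0 ⇒ 0;  out=∅∪out(0)=∅
  fail(2) 'cc': from fail(1)=0 chase 'c': 0 ⇒ 1;  out=∅∪out(1)=∅
  fail(5) 'aa': from fail(4)=0 chase 'a': 0 ⇒ 4;  out={1}∪out(4)={1}
  fail(6) 'ac': from fail(4)=0 chase 'c': 0 ⇒ 1;  out=∅∪out(1)=∅
  fail(14) 'bc': from fail(13)=0 chase 'c': 0 ⇒ 1;  out={4}∪out(1)={4}
  fail(15) 'ba': from fail(13)=0 chase 'a': 0 ⇒ 4;  out=∅∪out(4)=∅
  fail(19) 'ca': from fail(1)=0 chase 'a': 0 ⇒ 4;  out=∅∪out(4)=∅
  fail(23) 'ab': from fail(4)=0 chase 'b': 0 ⇒ 13;  out=∅∪out(13)=∅
  fail(3) 'cca': from fail(2)=1 chase 'a': 1 ⇒ 19;  out={0}∪out(19)={0}
  fail(7) 'aca': from fail(6)=1 chase 'a': 1 ⇒ 19;  out=∅∪out(19)=∅
  fail(9) 'aab': from fail(5)=4 chase 'b': 4 ⇒ 23;  out=∅∪out(23)=∅
  fail(16) 'baa': from fail(15)=4 chase 'a': 4 ⇒ 5;  out=∅∪out(5)={1}
  fail(20) 'cab': from fail(19)=4 chase 'b': 4 ⇒ 23;  out=∅∪out(23)=∅
  fail(24) 'abc': from fail(23)=13 chase 'c': 13 ⇒ 14;  out=∅∪out(14)={4}
  fail(8) 'acab': from fail(7)=19 chase 'b': 19 ⇒ 20;  out={2}∪out(20)={2}
  fail(10) 'aaba': from fail(9)=23 chase 'a': 23→13 ⇒ 15;  out=∅∪out(15)=∅
  fail(17) 'baaa': from fail(16)=5 chase 'a': 5→4 ⇒ 5;  out=∅∪out(5)={1}
  fail(21) 'cabc': from fail(20)=23 chase 'c': 23 ⇒ 24;  out=∅∪out(24)={4}
  fail(25) 'abcb': from fail(24)=14 chase 'b': 14→1→0 ⇒ 13;  out={7}∪out(13)={7}
  fail(11) 'aabaa': from fail(10)=15 chase 'a': 15 ⇒ 16;  out=∅∪out(16)={1}
  fail(18) 'baaac': from fail(17)=5 chase 'c': 5→4 ⇒ 6;  out={5}∪out(6)={5}
  fail(22) 'cabcb': from fail(21)=24 chase 'b': 24 ⇒ 25;  out={6}∪out(25)={6,7}
  fail(12) 'aabaaa': from fail(11)=16 chase 'a': 16 ⇒ 17;  out={3}∪out(17)={1,3}

Text stream:
pos 0 'c': at 1
pos 1 'b': at 13 ·f
pos 2 'a': at 15
pos 3 'a': at 16  emit P1@[2:3]
pos 4 'a': at 17  emit P1@[3:4]
pos 5 'c': at 18  emit P5@[1:5]
pos 6 'a': at 7 ·f
pos 7 'c': at 6 ·f
pos 8 'c': at 2 ·f
pos 9 'c': at 2 ·f
pos 10 'c': at 2 ·f
pos 11 'c': at 2 ·f
pos 12 'b': at 13 ·f
pos 13 'c': at 14  emit P4@[12:13]
pos 14 'c': at 2 ·f
pos 15 'c': at 2 ·f
pos 16 'a': at 3  emit P0@[14:16]
pos 17 'a': at 5 ·f  emit P1@[16:17]
pos 18 'a': at 5 ·f  emit P1@[17:18]
pos 19 'a': at 5 ·f  emit P1@[18:19]
pos 20 'c': at 6 ·f
pos 21 'a': at 7
pos 22 'b': at 8  emit P2@[19:22]
pos 23 'c': at 21 ·f  emit P4@[22:23]
pos 24 'c': at 2 ·f
pos 25 'b': at 13 ·f
pos 26 'c': at 14  emit P4@[25:26]
pos 27 'a': at 19 ·f
pos 28 'b': at 20
pos 29 'c': at 21  emit P4@[28:29]
pos 30 'b': at 22  emit P6@[26:30],P7@[27:30]
pos 31 'b': at 13 ·f
pos 32 'a': at 15
pos 33 'a': at 16  emit P1@[32:33]
pos 34 'c': at 6 ·f
pos 35 'c': at 2 ·f
pos 36 'a': at 3  emit P0@[34:36]
pos 37 'b': at 20 ·f
pos 38 'c': at 21  emit P4@[37:38]
pos 39 'b': at 22  emit P6@[35:39],P7@[36:39]
pos 40 'a': at 15 ·f
pos 41 'b': at 23 ·f
pos 42 'c': at 24  emit P4@[41:42]
pos 43 'b': at 25  emit P7@[40:43]
pos 44 'a': at 15 ·f
pos 45 'a': at 16  emit P1@[44:45]
pos 46 'b': at 9 ·f
pos 47 'a': at 10
pos 48 'a': at 11  emit P1@[47:48]
pos 49 'a': at 12  emit P1@[48:49],P3@[44:49]
pos 50 'c': at 18 ·f  emit P5@[46:50]
pos 51 'c': at 2 ·f
pos 52 'a': at 3  emit P0@[50:52]
pos 53 'c': at 6 ·f
pos 54 'a': at 7
pos 55 'b': at 8  emit P2@[52:55]
pos 56 'c': at 21 ·f  emit P4@[55:56]
pos 57 'c': at 2 ·f
pos 58 'c': at 2 ·f
pos 59 'b': at 13 ·f
pos 60 'c': at 14  emit P4@[59:60]
pos 61 'b': at 13 ·f
pos 62 'a': at 15
pos 63 'c': at 6 ·f
pos 64 'c': at 2 ·f
pos 65 'a': at 3  emit P0@[63:65]
pos 66 'b': at 20 ·f
pos 67 'a': at 15 ·f
pos 68 'c': at 6 ·f

Result: [[3,1],[4,1],[5,5],[13,4],[16,0],[17,1],[18,1],[19,1],[22,2],[23,4],[26,4],[29,4],[30,6],[30,7],[33,1],[36,0],[38,4],[39,6],[39,7],[42,4],[43,7],[45,1],[48,1],[49,1],[49,3],[50,5],[52,0],[55,2],[56,4],[60,4],[65,0]]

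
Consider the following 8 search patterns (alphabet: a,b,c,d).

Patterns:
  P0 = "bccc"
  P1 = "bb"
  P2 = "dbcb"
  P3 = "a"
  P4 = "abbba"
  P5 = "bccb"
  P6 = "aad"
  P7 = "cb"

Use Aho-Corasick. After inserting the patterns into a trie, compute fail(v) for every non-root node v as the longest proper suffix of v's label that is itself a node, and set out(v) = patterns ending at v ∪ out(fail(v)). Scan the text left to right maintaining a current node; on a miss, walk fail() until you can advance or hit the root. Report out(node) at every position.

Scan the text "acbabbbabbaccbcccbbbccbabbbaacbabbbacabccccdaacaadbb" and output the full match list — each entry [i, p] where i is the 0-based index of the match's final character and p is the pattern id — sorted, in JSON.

Construct AC machine:
Trie (insert patterns):
  0='ε' goto a→10 b→1 c→18 d→6
  1='b' goto b→5 c→2
  2='bc' goto c→3
  3='bcc' goto b→15 c→4
  4='bccc' goto ·  ←P0
  5='bb' goto ·  ←P1
  6='d' goto b→7
  7='db' goto c→8
  8='dbc' goto b→9
  9='dbcb' goto ·  ←P2
  10='a' goto a→16 b→11  ←P3
  11='ab' goto b→12
  12='abb' goto b→13
  13='abbb' goto a→14
  14='abbba' goto ·  ←P4
  15='bccb' goto ·  ←P5
  16='aa' goto d→17
  17='aad' goto ·  ←P6
  18='c' goto b→19
  19='cb' goto ·  ←P7

Failure links (BFS by depth):
  n1('b'): parent n0 fail=0; on 'b' 0 → fail=0;  out ∅∪∅=∅
  n6('d'): parent n0 fail=0; on 'd' 0 → fail=0;  out ∅∪∅=∅
  n10('a'): parent n0 fail=0; on 'a' 0 → fail=0;  out {3}∪∅={3}
  n18('c'): parent n0 fail=0; on 'c' 0 → fail=0;  out ∅∪∅=∅
  n2('bc'): parent n1 fail=0; on 'c' 0 → fail=18;  out ∅∪∅=∅
  n5('bb'): parent n1 fail=0; on 'b' 0 → fail=1;  out {1}∪∅={1}
  n7('db'): parent n6 fail=0; on 'b' 0 → fail=1;  out ∅∪∅=∅
  n11('ab'): parent n10 fail=0; on 'b' 0 → fail=1;  out ∅∪∅=∅
  n16('aa'): parent n10 fail=0; on 'a' 0 → fail=10;  out ∅∪{3}={3}
  n19('cb'): parent n18 fail=0; on 'b' 0 → fail=1;  out {7}∪∅={7}
  n3('bcc'): parent n2 fail=18; on 'c' 18→0 → fail=18;  out ∅∪∅=∅
  n8('dbc'): parent n7 fail=1; on 'c' 1 → fail=2;  out ∅∪∅=∅
  n12('abb'): parent n11 fail=1; on 'b' 1 → fail=5;  out ∅∪{1}={1}
  n17('aad'): parent n16 fail=10; on 'd' 10→0 → fail=6;  out {6}∪∅={6}
  n4('bccc'): parent n3 fail=18; on 'c' 18→0 → fail=18;  out {0}∪∅={0}
  n9('dbcb'): parent n8 fail=2; on 'b' 2→18 → fail=19;  out {2}∪{7}={2,7}
  n13('abbb'): parent n12 fail=5; on 'b' 5→1 → fail=5;  out ∅∪{1}={1}
  n15('bccb'): parent n3 fail=18; on 'b' 18 → fail=19;  out {5}∪{7}={5,7}
  n14('abbba'): parent n13 fail=5; on 'a' 5→1→0 → fail=10;  out {4}∪{3}={3,4}

Run:
i=0 'a': node 0→10  ** P3@[0:0]
i=1 'c': node 10→18 (fail-walked)
i=2 'b': node 18→19  ** P7@[1:2]
i=3 'a': node 19→10 (fail-walked)  ** P3@[3:3]
i=4 'b': node 10→11
i=5 'b': node 11→12  ** P1@[4:5]
i=6 'b': node 12→13  ** P1@[5:6]
i=7 'a': node 13→14  ** P3@[7:7],P4@[3:7]
i=8 'b': node 14→11 (fail-walked)
i=9 'b': node 11→12  ** P1@[8:9]
i=10 'a': node 12→10 (fail-walked)  ** P3@[10:10]
i=11 'c': node 10→18 (fail-walked)
i=12 'c': node 18→18 (fail-walked)
i=13 'b': node 18→19  ** P7@[12:13]
i=14 'c': node 19→2 (fail-walked)
i=15 'c': node 2→3
i=16 'c': node 3→4  ** P0@[13:16]
i=17 'b': node 4→19 (fail-walked)  ** P7@[16:17]
i=18 'b': node 19→5 (fail-walked)  ** P1@[17:18]
i=19 'b': node 5→5 (fail-walked)  ** P1@[18:19]
i=20 'c': node 5→2 (fail-walked)
i=21 'c': node 2→3
i=22 'b': node 3→15  ** P5@[19:22],P7@[21:22]
i=23 'a': node 15→10 (fail-walked)  ** P3@[23:23]
i=24 'b': node 10→11
i=25 'b': node 11→12  ** P1@[24:25]
i=26 'b': node 12→13  ** P1@[25:26]
i=27 'a': node 13→14  ** P3@[27:27],P4@[23:27]
i=28 'a': node 14→16 (fail-walked)  ** P3@[28:28]
i=29 'c': node 16→18 (fail-walked)
i=30 'b': node 18→19  ** P7@[29:30]
i=31 'a': node 19→10 (fail-walked)  ** P3@[31:31]
i=32 'b': node 10→11
i=33 'b': node 11→12  ** P1@[32:33]
i=34 'b': node 12→13  ** P1@[33:34]
i=35 'a': node 13→14  ** P3@[35:35],P4@[31:35]
i=36 'c': node 14→18 (fail-walked)
i=37 'a': node 18→10 (fail-walked)  ** P3@[37:37]
i=38 'b': node 10→11
i=39 'c': node 11→2 (fail-walked)
i=40 'c': node 2→3
i=41 'c': node 3→4  ** P0@[38:41]
i=42 'c': node 4→18 (fail-walked)
i=43 'd': node 18→6 (fail-walked)
i=44 'a': node 6→10 (fail-walked)  ** P3@[44:44]
i=45 'a': node 10→16  ** P3@[45:45]
i=46 'c': node 16→18 (fail-walked)
i=47 'a': node 18→10 (fail-walked)  ** P3@[47:47]
i=48 'a': node 10→16  ** P3@[48:48]
i=49 'd': node 16→17  ** P6@[47:49]
i=50 'b': node 17→7 (fail-walked)
i=51 'b': node 7→5 (fail-walked)  ** P1@[50:51]

Matches: [[0,3],[2,7],[3,3],[5,1],[6,1],[7,3],[7,4],[9,1],[10,3],[13,7],[16,0],[17,7],[18,1],[19,1],[22,5],[22,7],[23,3],[25,1],[26,1],[27,3],[27,4],[28,3],[30,7],[31,3],[33,1],[34,1],[35,3],[35,4],[37,3],[41,0],[44,3],[45,3],[47,3],[48,3],[49,6],[51,1]]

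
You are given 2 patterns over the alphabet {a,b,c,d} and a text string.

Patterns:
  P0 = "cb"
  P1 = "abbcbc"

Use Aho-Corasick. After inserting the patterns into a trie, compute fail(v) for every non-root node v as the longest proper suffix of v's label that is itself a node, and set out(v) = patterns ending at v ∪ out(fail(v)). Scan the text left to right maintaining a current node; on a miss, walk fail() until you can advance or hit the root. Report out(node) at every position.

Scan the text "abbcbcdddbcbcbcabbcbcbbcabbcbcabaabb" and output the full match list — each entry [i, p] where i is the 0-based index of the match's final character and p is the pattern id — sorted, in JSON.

Build:
Trie nodes:
  n0 'ε': a→3 c→1
  n1 'c': b→2
  n2 'cb': ·  [P0 ends]
  n3 'a': b→4
  n4 'ab': b→5
  n5 'abb': c→6
  n6 'abbc': b→7
  n7 'abbcb': c→8
  n8 'abbcbc': ·  [P1 ends]

BFS fail/out derivation:
  fail(1) 'c': from fail(0)=0 chase 'c': 0 ⇒ 0;  out=∅∪out(0)=∅
  fail(3) 'a': from fail(0)=0 chase 'a': 0 ⇒ 0;  out=∅∪out(0)=∅
  fail(2) 'cb': from fail(1)=0 chase 'b': 0 ⇒ 0;  out={0}∪out(0)={0}
  fail(4) 'ab': from fail(3)=0 chase 'b': 0 ⇒ 0;  out=∅∪out(0)=∅
  fail(5) 'abb': from fail(4)=0 chase 'b': 0 ⇒ 0;  out=∅∪out(0)=∅
  fail(6) 'abbc': from fail(5)=0 chase 'c': 0 ⇒ 1;  out=∅∪out(1)=∅
  fail(7) 'abbcb': from fail(6)=1 chase 'b': 1 ⇒ 2;  out=∅∪out(2)={0}
  fail(8) 'abbcbc': from fail(7)=2 chase 'c': 2→0 ⇒ 1;  out={1}∪out(1)={1}

Text stream:
[0] read 'a'  n0⇒n3
[1] read 'b'  n3⇒n4
[2] read 'b'  n4⇒n5
[3] read 'c'  n5⇒n6
[4] read 'b'  n6⇒n7  ** P0@[3:4]
[5] read 'c'  n7⇒n8  ** P1@[0:5]
[6] read 'd'  n8⇒n0 (via fail)
[7] read 'd'  n0⇒n0
[8] read 'd'  n0⇒n0
[9] read 'b'  n0⇒n0
[10] read 'c'  n0⇒n1
[11] read 'b'  n1⇒n2  ** P0@[10:11]
[12] read 'c'  n2⇒n1 (via fail)
[13] read 'b'  n1⇒n2  ** P0@[12:13]
[14] read 'c'  n2⇒n1 (via fail)
[15] read 'a'  n1⇒n3 (via fail)
[16] read 'b'  n3⇒n4
[17] read 'b'  n4⇒n5
[18] read 'c'  n5⇒n6
[19] read 'b'  n6⇒n7  ** P0@[18:19]
[20] read 'c'  n7⇒n8  ** P1@[15:20]
[21] read 'b'  n8⇒n2 (via fail)  ** P0@[20:21]
[22] read 'b'  n2⇒n0 (via fail)
[23] read 'c'  n0⇒n1
[24] read 'a'  n1⇒n3 (via fail)
[25] read 'b'  n3⇒n4
[26] read 'b'  n4⇒n5
[27] read 'c'  n5⇒n6
[28] read 'b'  n6⇒n7  ** P0@[27:28]
[29] read 'c'  n7⇒n8  ** P1@[24:29]
[30] read 'a'  n8⇒n3 (via fail)
[31] read 'b'  n3⇒n4
[32] read 'a'  n4⇒n3 (via fail)
[33] read 'a'  n3⇒n3 (via fail)
[34] read 'b'  n3⇒n4
[35] read 'b'  n4⇒n5

Result: [[4,0],[5,1],[11,0],[13,0],[19,0],[20,1],[21,0],[28,0],[29,1]]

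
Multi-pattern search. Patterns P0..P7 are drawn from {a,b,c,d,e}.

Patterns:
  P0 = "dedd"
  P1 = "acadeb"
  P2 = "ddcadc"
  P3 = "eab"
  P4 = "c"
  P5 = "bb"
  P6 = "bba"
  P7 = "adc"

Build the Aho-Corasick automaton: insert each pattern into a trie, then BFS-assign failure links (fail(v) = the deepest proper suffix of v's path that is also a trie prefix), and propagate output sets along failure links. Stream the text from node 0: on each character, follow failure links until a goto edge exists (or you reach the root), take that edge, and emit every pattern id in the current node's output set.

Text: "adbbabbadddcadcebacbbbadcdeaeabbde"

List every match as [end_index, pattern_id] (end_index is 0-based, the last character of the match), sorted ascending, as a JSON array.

Construct AC machine:
Trie (insert patterns):
  0='ε' goto a→5 b→20 c→19 d→1 e→16
  1='d' goto d→11 e→2
  2='de' goto d→3
  3='ded' goto d→4
  4='dedd' goto ·  [P0 ends]
  5='a' goto c→6 d→23
  6='ac' goto a→7
  7='aca' goto d→8
  8='acad' goto e→9
  9='acade' goto b→10
  10='acadeb' goto ·  [P1 ends]
  11='dd' goto c→12
  12='ddc' goto a→13
  13='ddca' goto d→14
  14='ddcad' goto c→15
  15='ddcadc' goto ·  [P2 ends]
  16='e' goto a→17
  17='ea' goto b→18
  18='eab' goto ·  [P3 ends]
  19='c' goto ·  [P4 ends]
  20='b' goto b→21
  21='bb' goto a→22  [P5 ends]
  22='bba' goto ·  [P6 ends]
  23='ad' goto c→24
  24='adc' goto ·  [P7 ends]

BFS fail/out derivation:
  n1('d'): parent n0 fail=0; on 'd' 0 → fail=0;  out ∅∪∅=∅
  n5('a'): parent n0 fail=0; on 'a' 0 → fail=0;  out ∅∪∅=∅
  n16('e'): parent n0 fail=0; on 'e' 0 → fail=0;  out ∅∪∅=∅
  n19('c'): parent n0 fail=0; on 'c' 0 → fail=0;  out {4}∪∅={4}
  n20('b'): parent n0 fail=0; on 'b' 0 → fail=0;  out ∅∪∅=∅
  n2('de'): parent n1 fail=0; on 'e' 0 → fail=16;  out ∅∪∅=∅
  n6('ac'): parent n5 fail=0; on 'c' 0 → fail=19;  out ∅∪{4}={4}
  n11('dd'): parent n1 fail=0; on 'd' 0 → fail=1;  out ∅∪∅=∅
  n17('ea'): parent n16 fail=0; on 'a' 0 → fail=5;  out ∅∪∅=∅
  n21('bb'): parent n20 fail=0; on 'b' 0 → fail=20;  out {5}∪∅={5}
  n23('ad'): parent n5 fail=0; on 'd' 0 → fail=1;  out ∅∪∅=∅
  n3('ded'): parent n2 fail=16; on 'd' 16→0 → fail=1;  out ∅∪∅=∅
  n7('aca'): parent n6 fail=19; on 'a' 19→0 → fail=5;  out ∅∪∅=∅
  n12('ddc'): parent n11 fail=1; on 'c' 1→0 → fail=19;  out ∅∪{4}={4}
  n18('eab'): parent n17 fail=5; on 'b' 5→0 → fail=20;  out {3}∪∅={3}
  n22('bba'): parent n21 fail=20; on 'a' 20→0 → fail=5;  out {6}∪∅={6}
  n24('adc'): parent n23 fail=1; on 'c' 1→0 → fail=19;  out {7}∪{4}={4,7}
  n4('dedd'): parent n3 fail=1; on 'd' 1 → fail=11;  out {0}∪∅={0}
  n8('acad'): parent n7 fail=5; on 'd' 5 → fail=23;  out ∅∪∅=∅
  n13('ddca'): parent n12 fail=19; on 'a' 19→0 → fail=5;  out ∅∪∅=∅
  n9('acade'): parent n8 fail=23; on 'e' 23→1 → fail=2;  out ∅∪∅=∅
  n14('ddcad'): parent n13 fail=5; on 'd' 5 → fail=23;  out ∅∪∅=∅
  n10('acadeb'): parent n9 fail=2; on 'b' 2→16→0 → fail=20;  out {1}∪∅={1}
  n15('ddcadc'): parent n14 fail=23; on 'c' 23 → fail=24;  out {2}∪{4,7}={2,4,7}

Text stream:
[0] read 'a'  n0⇒n5
[1] read 'd'  n5⇒n23
[2] read 'b'  n23⇒n20 (fail-walked)
[3] read 'b'  n20⇒n21  → match P5@[2:3]
[4] read 'a'  n21⇒n22  → match P6@[2:4]
[5] read 'b'  n22⇒n20 (fail-walked)
[6] read 'b'  n20⇒n21  → match P5@[5:6]
[7] read 'a'  n21⇒n22  → match P6@[5:7]
[8] read 'd'  n22⇒n23 (fail-walked)
[9] read 'd'  n23⇒n11 (fail-walked)
[10] read 'd'  n11⇒n11 (fail-walked)
[11] read 'c'  n11⇒n12  → match P4@[11:11]
[12] read 'a'  n12⇒n13
[13] read 'd'  n13⇒n14
[14] read 'c'  n14⇒n15  → match P2@[9:14],P4@[14:14],P7@[12:14]
[15] read 'e'  n15⇒n16 (fail-walked)
[16] read 'b'  n16⇒n20 (fail-walked)
[17] read 'a'  n20⇒n5 (fail-walked)
[18] read 'c'  n5⇒n6  → match P4@[18:18]
[19] read 'b'  n6⇒n20 (fail-walked)
[20] read 'b'  n20⇒n21  → match P5@[19:20]
[21] read 'b'  n21⇒n21 (fail-walked)  → match P5@[20:21]
[22] read 'a'  n21⇒n22  → match P6@[20:22]
[23] read 'd'  n22⇒n23 (fail-walked)
[24] read 'c'  n23⇒n24  → match P4@[24:24],P7@[22:24]
[25] read 'd'  n24⇒n1 (fail-walked)
[26] read 'e'  n1⇒n2
[27] read 'a'  n2⇒n17 (fail-walked)
[28] read 'e'  n17⇒n16 (fail-walked)
[29] read 'a'  n16⇒n17
[30] read 'b'  n17⇒n18  → match P3@[28:30]
[31] read 'b'  n18⇒n21 (fail-walked)  → match P5@[30:31]
[32] read 'd'  n21⇒n1 (fail-walked)
[33] read 'e'  n1⇒n2

Matches: [[3,5],[4,6],[6,5],[7,6],[11,4],[14,2],[14,4],[14,7],[18,4],[20,5],[21,5],[22,6],[24,4],[24,7],[30,3],[31,5]]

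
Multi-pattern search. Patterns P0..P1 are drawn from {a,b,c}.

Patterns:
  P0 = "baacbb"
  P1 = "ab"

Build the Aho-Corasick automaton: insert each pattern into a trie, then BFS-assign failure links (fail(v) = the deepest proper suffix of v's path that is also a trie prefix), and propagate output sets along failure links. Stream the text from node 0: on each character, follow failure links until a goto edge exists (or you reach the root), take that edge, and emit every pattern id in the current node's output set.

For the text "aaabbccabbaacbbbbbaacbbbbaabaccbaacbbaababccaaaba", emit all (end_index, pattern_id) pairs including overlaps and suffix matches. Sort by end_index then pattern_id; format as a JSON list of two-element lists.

Build automaton:
Trie (insert patterns):
  0='ε' goto a→7 b→1
  1='b' goto a→2
  2='ba' goto a→3
  3='baa' goto c→4
  4='baac' goto b→5
  5='baacb' goto b→6
  6='baacbb' goto ·  [P0 ends]
  7='a' goto b→8
  8='ab' goto ·  [P1 ends]

Failure links (BFS by depth):
  fail(1) 'b': from fail(0)=0 chase 'b': 0 ⇒ 0;  out=∅∪out(0)=∅
  fail(7) 'a': from fail(0)=0 chase 'a': 0 ⇒ 0;  out=∅∪out(0)=∅
  fail(2) 'ba': from fail(1)=0 chase 'a': 0 ⇒ 7;  out=∅∪out(7)=∅
  fail(8) 'ab': from fail(7)=0 chase 'b': 0 ⇒ 1;  out={1}∪out(1)={1}
  fail(3) 'baa': from fail(2)=7 chase 'a': 7→0 ⇒ 7;  out=∅∪out(7)=∅
  fail(4) 'baac': from fail(3)=7 chase 'c': 7→0 ⇒ 0;  out=∅∪out(0)=∅
  fail(5) 'baacb': from fail(4)=0 chase 'b': 0 ⇒ 1;  out=∅∪out(1)=∅
  fail(6) 'baacbb': from fail(5)=1 chase 'b': 1→0 ⇒ 1;  out={0}∪out(1)={0}

Run:
i=0 'a': node 0→7
i=1 'a': node 7→7 ·f
i=2 'a': node 7→7 ·f
i=3 'b': node 7→8  → match P1@[2:3]
i=4 'b': node 8→1 ·f
i=5 'c': node 1→0 ·f
i=6 'c': node 0→0
i=7 'a': node 0→7
i=8 'b': node 7→8  → match P1@[7:8]
i=9 'b': node 8→1 ·f
i=10 'a': node 1→2
i=11 'a': node 2→3
i=12 'c': node 3→4
i=13 'b': node 4→5
i=14 'b': node 5→6  → match P0@[9:14]
i=15 'b': node 6→1 ·f
i=16 'b': node 1→1 ·f
i=17 'b': node 1→1 ·f
i=18 'a': node 1→2
i=19 'a': node 2→3
i=20 'c': node 3→4
i=21 'b': node 4→5
i=22 'b': node 5→6  → match P0@[17:22]
i=23 'b': node 6→1 ·f
i=24 'b': node 1→1 ·f
i=25 'a': node 1→2
i=26 'a': node 2→3
i=27 'b': node 3→8 ·f  → match P1@[26:27]
i=28 'a': node 8→2 ·f
i=29 'c': node 2→0 ·f
i=30 'c': node 0→0
i=31 'b': node 0→1
i=32 'a': node 1→2
i=33 'a': node 2→3
i=34 'c': node 3→4
i=35 'b': node 4→5
i=36 'b': node 5→6  → match P0@[31:36]
i=37 'a': node 6→2 ·f
i=38 'a': node 2→3
i=39 'b': node 3→8 ·f  → match P1@[38:39]
i=40 'a': node 8→2 ·f
i=41 'b': node 2→8 ·f  → match P1@[40:41]
i=42 'c': node 8→0 ·f
i=43 'c': node 0→0
i=44 'a': node 0→7
i=45 'a': node 7→7 ·f
i=46 'a': node 7→7 ·f
i=47 'b': node 7→8  → match P1@[46:47]
i=48 'a': node 8→2 ·f

Result: [[3,1],[8,1],[14,0],[22,0],[27,1],[36,0],[39,1],[41,1],[47,1]]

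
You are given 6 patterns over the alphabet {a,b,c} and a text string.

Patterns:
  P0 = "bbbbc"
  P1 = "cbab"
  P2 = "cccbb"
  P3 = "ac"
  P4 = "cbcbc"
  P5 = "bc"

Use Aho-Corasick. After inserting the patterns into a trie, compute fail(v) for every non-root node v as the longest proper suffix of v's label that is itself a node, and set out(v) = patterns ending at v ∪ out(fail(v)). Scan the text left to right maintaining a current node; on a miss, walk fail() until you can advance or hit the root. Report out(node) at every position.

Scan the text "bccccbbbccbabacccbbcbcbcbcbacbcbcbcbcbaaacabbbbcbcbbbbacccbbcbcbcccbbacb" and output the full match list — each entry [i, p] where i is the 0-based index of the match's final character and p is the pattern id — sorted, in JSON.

Build automaton:
Trie nodes:
  0='ε' goto a→14 b→1 c→6
  1='b' goto b→2 c→19
  2='bb' goto b→3
  3='bbb' goto b→4
  4='bbbb' goto c→5
  5='bbbbc' goto ·  [P0 ends]
  6='c' goto b→7 c→10
  7='cb' goto a→8 c→16
  8='cba' goto b→9
  9='cbab' goto ·  [P1 ends]
  10='cc' goto c→11
  11='ccc' goto b→12
  12='cccb' goto b→13
  13='cccbb' goto ·  [P2 ends]
  14='a' goto c→15
  15='ac' goto ·  [P3 ends]
  16='cbc' goto b→17
  17='cbcb' goto c→18
  18='cbcbc' goto ·  [P4 ends]
  19='bc' goto ·  [P5 ends]

BFS fail/out derivation:
  fail(1) 'b': from fail(0)=0 chase 'b': 0 ⇒ 0;  out=∅∪out(0)=∅
  fail(6) 'c': from fail(0)=0 chase 'c': 0 ⇒ 0;  out=∅∪out(0)=∅
  fail(14) 'a': from fail(0)=0 chase 'a': 0 ⇒ 0;  out=∅∪out(0)=∅
  fail(2) 'bb': from fail(1)=0 chase 'b': 0 ⇒ 1;  out=∅∪out(1)=∅
  fail(7) 'cb': from fail(6)=0 chase 'b': 0 ⇒ 1;  out=∅∪out(1)=∅
  fail(10) 'cc': from fail(6)=0 chase 'c': 0 ⇒ 6;  out=∅∪out(6)=∅
  fail(15) 'ac': from fail(14)=0 chase 'c': 0 ⇒ 6;  out={3}∪out(6)={3}
  fail(19) 'bc': from fail(1)=0 chase 'c': 0 ⇒ 6;  out={5}∪out(6)={5}
  fail(3) 'bbb': from fail(2)=1 chase 'b': 1 ⇒ 2;  out=∅∪out(2)=∅
  fail(8) 'cba': from fail(7)=1 chase 'a': 1→0 ⇒ 14;  out=∅∪out(14)=∅
  fail(11) 'ccc': from fail(10)=6 chase 'c': 6 ⇒ 10;  out=∅∪out(10)=∅
  fail(16) 'cbc': from fail(7)=1 chase 'c': 1 ⇒ 19;  out=∅∪out(19)={5}
  fail(4) 'bbbb': from fail(3)=2 chase 'b': 2 ⇒ 3;  out=∅∪out(3)=∅
  fail(9) 'cbab': from fail(8)=14 chase 'b': 14→0 ⇒ 1;  out={1}∪out(1)={1}
  fail(12) 'cccb': from fail(11)=10 chase 'b': 10→6 ⇒ 7;  out=∅∪out(7)=∅
  fail(17) 'cbcb': from fail(16)=19 chase 'b': 19→6 ⇒ 7;  out=∅∪out(7)=∅
  fail(5) 'bbbbc': from fail(4)=3 chase 'c': 3→2→1 ⇒ 19;  out={0}∪out(19)={0,5}
  fail(13) 'cccbb': from fail(12)=7 chase 'b': 7→1 ⇒ 2;  out={2}∪out(2)={2}
  fail(18) 'cbcbc': from fail(17)=7 chase 'c': 7 ⇒ 16;  out={4}∪out(16)={4,5}

Run:
i=0 'b': node 0→1
i=1 'c': node 1→19  emit P5@[0:1]
i=2 'c': node 19→10 (fail-walked)
i=3 'c': node 10→11
i=4 'c': node 11→11 (fail-walked)
i=5 'b': node 11→12
i=6 'b': node 12→13  emit P2@[2:6]
i=7 'b': node 13→3 (fail-walked)
i=8 'c': node 3→19 (fail-walked)  emit P5@[7:8]
i=9 'c': node 19→10 (fail-walked)
i=10 'b': node 10→7 (fail-walked)
i=11 'a': node 7→8
i=12 'b': node 8→9  emit P1@[9:12]
i=13 'a': node 9→14 (fail-walked)
i=14 'c': node 14→15  emit P3@[13:14]
i=15 'c': node 15→10 (fail-walked)
i=16 'c': node 10→11
i=17 'b': node 11→12
i=18 'b': node 12→13  emit P2@[14:18]
i=19 'c': node 13→19 (fail-walked)  emit P5@[18:19]
i=20 'b': node 19→7 (fail-walked)
i=21 'c': node 7→16  emit P5@[20:21]
i=22 'b': node 16→17
i=23 'c': node 17→18  emit P4@[19:23],P5@[22:23]
i=24 'b': node 18→17 (fail-walked)
i=25 'c': node 17→18  emit P4@[21:25],P5@[24:25]
i=26 'b': node 18→17 (fail-walked)
i=27 'a': node 17→8 (fail-walked)
i=28 'c': node 8→15 (fail-walked)  emit P3@[27:28]
i=29 'b': node 15→7 (fail-walked)
i=30 'c': node 7→16  emit P5@[29:30]
i=31 'b': node 16→17
i=32 'c': node 17→18  emit P4@[28:32],P5@[31:32]
i=33 'b': node 18→17 (fail-walked)
i=34 'c': node 17→18  emit P4@[30:34],P5@[33:34]
i=35 'b': node 18→17 (fail-walked)
i=36 'c': node 17→18  emit P4@[32:36],P5@[35:36]
i=37 'b': node 18→17 (fail-walked)
i=38 'a': node 17→8 (fail-walked)
i=39 'a': node 8→14 (fail-walked)
i=40 'a': node 14→14 (fail-walked)
i=41 'c': node 14→15  emit P3@[40:41]
i=42 'a': node 15→14 (fail-walked)
i=43 'b': node 14→1 (fail-walked)
i=44 'b': node 1→2
i=45 'b': node 2→3
i=46 'b': node 3→4
i=47 'c': node 4→5  emit P0@[43:47],P5@[46:47]
i=48 'b': node 5→7 (fail-walked)
i=49 'c': node 7→16  emit P5@[48:49]
i=50 'b': node 16→17
i=51 'b': node 17→2 (fail-walked)
i=52 'b': node 2→3
i=53 'b': node 3→4
i=54 'a': node 4→14 (fail-walked)
i=55 'c': node 14→15  emit P3@[54:55]
i=56 'c': node 15→10 (fail-walked)
i=57 'c': node 10→11
i=58 'b': node 11→12
i=59 'b': node 12→13  emit P2@[55:59]
i=60 'c': node 13→19 (fail-walked)  emit P5@[59:60]
i=61 'b': node 19→7 (fail-walked)
i=62 'c': node 7→16  emit P5@[61:62]
i=63 'b': node 16→17
i=64 'c': node 17→18  emit P4@[60:64],P5@[63:64]
i=65 'c': node 18→10 (fail-walked)
i=66 'c': node 10→11
i=67 'b': node 11→12
i=68 'b': node 12→13  emit P2@[64:68]
i=69 'a': node 13→14 (fail-walked)
i=70 'c': node 14→15  emit P3@[69:70]
i=71 'b': node 15→7 (fail-walked)

Result: [[1,5],[6,2],[8,5],[12,1],[14,3],[18,2],[19,5],[21,5],[23,4],[23,5],[25,4],[25,5],[28,3],[30,5],[32,4],[32,5],[34,4],[34,5],[36,4],[36,5],[41,3],[47,0],[47,5],[49,5],[55,3],[59,2],[60,5],[62,5],[64,4],[64,5],[68,2],[70,3]]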